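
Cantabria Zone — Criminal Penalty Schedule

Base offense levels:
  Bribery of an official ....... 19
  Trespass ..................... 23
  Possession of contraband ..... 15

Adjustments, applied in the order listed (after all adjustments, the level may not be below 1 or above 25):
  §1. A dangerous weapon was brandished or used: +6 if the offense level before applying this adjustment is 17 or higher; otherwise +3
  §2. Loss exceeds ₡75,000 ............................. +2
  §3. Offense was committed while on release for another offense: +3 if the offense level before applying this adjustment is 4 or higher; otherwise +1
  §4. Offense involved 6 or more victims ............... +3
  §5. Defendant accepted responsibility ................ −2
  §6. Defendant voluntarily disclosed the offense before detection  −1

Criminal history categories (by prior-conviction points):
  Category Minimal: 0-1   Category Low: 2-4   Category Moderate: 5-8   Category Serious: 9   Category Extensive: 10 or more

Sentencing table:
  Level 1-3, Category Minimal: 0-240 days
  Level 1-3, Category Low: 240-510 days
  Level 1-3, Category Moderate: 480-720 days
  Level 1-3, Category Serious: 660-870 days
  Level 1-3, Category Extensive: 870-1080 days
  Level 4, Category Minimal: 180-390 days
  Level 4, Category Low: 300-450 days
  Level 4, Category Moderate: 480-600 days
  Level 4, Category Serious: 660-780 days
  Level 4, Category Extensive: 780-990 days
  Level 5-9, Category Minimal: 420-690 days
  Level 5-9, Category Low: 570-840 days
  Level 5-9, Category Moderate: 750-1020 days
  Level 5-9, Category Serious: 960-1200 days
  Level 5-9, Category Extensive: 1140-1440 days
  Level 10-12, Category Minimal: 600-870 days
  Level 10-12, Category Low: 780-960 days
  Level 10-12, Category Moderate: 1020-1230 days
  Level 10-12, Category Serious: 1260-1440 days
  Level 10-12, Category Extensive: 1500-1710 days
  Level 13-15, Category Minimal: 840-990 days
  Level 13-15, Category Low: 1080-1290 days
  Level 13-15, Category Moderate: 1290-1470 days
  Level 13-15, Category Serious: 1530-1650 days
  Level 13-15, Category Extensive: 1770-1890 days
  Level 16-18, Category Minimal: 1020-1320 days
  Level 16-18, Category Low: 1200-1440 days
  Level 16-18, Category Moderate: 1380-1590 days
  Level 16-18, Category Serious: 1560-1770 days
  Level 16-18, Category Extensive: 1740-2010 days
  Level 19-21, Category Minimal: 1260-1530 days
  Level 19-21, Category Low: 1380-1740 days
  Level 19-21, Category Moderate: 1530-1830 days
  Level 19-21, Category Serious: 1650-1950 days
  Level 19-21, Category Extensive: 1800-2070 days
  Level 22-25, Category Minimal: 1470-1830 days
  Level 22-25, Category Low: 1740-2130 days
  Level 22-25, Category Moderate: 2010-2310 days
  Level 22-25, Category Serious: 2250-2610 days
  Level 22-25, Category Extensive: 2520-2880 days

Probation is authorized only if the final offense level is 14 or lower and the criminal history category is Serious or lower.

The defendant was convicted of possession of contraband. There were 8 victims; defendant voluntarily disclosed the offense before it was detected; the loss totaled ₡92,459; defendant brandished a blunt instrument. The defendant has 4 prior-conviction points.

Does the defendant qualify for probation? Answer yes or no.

Base offense level for possession of contraband: 15.
§1 applies (level before this adjustment is 15 < 17, so +3): 15 + 3 = 18.
§2 applies: 18 + 2 = 20.
§4 applies: 20 + 3 = 23.
§5 does not apply.
§6 applies: 23 − 1 = 22.
Final offense level: 22.
Criminal history: 4 prior points → Category Low (2-4).
Level 22 falls in the 22-25 band.
Grid: Level 22-25 × Category Low = 1740-2130 days.
Probation check: level 22 > 14 and category Low ≤ Serious → not eligible.

No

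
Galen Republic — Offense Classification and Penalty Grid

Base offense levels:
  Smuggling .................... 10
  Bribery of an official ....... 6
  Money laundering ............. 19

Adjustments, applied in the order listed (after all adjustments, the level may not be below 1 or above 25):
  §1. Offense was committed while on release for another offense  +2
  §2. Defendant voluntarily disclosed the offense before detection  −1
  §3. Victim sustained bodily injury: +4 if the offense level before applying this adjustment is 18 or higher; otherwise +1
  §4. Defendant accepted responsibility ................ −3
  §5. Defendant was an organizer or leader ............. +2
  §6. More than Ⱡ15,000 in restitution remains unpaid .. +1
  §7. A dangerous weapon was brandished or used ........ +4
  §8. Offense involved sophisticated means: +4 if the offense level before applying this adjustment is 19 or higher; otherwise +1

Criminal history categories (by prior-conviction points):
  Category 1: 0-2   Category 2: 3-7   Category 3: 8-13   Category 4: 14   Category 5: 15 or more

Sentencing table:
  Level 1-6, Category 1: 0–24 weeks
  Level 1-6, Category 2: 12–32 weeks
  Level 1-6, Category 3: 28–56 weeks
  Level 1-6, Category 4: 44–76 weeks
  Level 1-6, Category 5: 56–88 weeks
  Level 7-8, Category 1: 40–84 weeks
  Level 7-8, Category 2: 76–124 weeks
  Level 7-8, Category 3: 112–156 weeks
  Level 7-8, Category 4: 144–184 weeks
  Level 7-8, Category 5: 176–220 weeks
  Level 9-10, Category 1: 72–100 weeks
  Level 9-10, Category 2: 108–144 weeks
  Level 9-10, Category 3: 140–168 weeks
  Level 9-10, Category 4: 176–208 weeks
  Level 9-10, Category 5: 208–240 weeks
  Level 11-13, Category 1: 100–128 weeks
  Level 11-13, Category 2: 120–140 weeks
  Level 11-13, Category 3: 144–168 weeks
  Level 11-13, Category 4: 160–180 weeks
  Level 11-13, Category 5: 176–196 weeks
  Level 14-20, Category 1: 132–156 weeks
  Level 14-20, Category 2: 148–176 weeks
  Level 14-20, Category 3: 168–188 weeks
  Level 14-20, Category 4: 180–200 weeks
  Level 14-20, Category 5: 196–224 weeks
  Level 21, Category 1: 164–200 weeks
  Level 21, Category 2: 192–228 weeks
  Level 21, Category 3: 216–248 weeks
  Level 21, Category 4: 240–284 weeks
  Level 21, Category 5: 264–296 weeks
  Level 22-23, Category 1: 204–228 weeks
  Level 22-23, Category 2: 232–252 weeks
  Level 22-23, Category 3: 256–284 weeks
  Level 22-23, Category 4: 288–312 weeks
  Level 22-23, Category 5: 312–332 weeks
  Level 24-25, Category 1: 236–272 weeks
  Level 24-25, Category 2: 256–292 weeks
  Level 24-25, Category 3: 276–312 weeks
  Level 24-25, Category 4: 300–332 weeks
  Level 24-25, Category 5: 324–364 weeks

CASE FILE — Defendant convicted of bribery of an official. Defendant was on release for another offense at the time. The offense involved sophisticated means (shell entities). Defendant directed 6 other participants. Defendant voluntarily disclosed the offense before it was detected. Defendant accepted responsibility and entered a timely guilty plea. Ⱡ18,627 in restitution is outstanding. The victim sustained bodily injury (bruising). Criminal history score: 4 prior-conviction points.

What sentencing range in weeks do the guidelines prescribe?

Base offense level for bribery of an official: 6.
§1 applies: 6 + 2 = 8.
§2 applies: 8 − 1 = 7.
§3 applies (level before this adjustment is 7 < 18, so +1): 7 + 1 = 8.
§4 applies: 8 − 3 = 5.
§5 applies: 5 + 2 = 7.
§6 applies: 7 + 1 = 8.
§7 does not apply.
§8 applies (level before this adjustment is 8 < 19, so +1): 8 + 1 = 9.
Final offense level: 9.
Criminal history: 4 prior points → Category 2 (3-7).
Level 9 falls in the 9-10 band.
Grid: Level 9-10 × Category 2 = 108-144 weeks.

108-144 weeks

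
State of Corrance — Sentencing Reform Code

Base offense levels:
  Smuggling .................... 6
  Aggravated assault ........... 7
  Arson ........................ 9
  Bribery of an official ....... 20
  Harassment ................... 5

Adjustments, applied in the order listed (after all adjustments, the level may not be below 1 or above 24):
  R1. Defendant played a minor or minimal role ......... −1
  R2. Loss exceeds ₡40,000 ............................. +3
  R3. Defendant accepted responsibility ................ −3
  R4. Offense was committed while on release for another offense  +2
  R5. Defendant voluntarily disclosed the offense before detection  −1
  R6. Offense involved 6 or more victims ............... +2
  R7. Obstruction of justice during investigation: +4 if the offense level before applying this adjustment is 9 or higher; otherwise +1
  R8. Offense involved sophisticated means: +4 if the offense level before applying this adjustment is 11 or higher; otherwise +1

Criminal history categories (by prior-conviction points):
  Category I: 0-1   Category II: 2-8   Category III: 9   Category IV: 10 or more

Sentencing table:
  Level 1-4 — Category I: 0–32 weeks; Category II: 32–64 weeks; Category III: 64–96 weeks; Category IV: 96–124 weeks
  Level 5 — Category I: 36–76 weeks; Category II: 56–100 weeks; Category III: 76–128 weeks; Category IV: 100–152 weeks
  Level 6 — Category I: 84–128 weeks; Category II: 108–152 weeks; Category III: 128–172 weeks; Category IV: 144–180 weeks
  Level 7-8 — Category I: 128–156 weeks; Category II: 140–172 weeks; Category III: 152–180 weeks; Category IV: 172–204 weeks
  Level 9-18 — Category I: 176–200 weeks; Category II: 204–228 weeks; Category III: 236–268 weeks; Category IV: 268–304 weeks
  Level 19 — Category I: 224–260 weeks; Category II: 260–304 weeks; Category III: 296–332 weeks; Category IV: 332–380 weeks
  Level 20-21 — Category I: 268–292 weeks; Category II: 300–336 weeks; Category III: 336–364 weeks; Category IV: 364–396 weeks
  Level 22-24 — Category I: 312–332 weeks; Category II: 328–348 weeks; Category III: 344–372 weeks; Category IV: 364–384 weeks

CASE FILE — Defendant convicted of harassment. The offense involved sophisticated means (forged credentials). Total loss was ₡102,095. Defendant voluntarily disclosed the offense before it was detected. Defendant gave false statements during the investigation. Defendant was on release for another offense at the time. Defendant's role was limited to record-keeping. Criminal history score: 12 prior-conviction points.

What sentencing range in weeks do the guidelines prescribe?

Base offense level for harassment: 5.
R1 applies: 5 − 1 = 4.
R2 applies: 4 + 3 = 7.
R4 applies: 7 + 2 = 9.
R5 applies: 9 − 1 = 8.
R6 does not apply.
R7 applies (level before this adjustment is 8 < 9, so +1): 8 + 1 = 9.
R8 applies (level before this adjustment is 9 < 11, so +1): 9 + 1 = 10.
Final offense level: 10.
Criminal history: 12 prior points → Category IV (10+).
Level 10 falls in the 9-18 band.
Grid: Level 9-18 × Category IV = 268-304 weeks.

268-304 weeks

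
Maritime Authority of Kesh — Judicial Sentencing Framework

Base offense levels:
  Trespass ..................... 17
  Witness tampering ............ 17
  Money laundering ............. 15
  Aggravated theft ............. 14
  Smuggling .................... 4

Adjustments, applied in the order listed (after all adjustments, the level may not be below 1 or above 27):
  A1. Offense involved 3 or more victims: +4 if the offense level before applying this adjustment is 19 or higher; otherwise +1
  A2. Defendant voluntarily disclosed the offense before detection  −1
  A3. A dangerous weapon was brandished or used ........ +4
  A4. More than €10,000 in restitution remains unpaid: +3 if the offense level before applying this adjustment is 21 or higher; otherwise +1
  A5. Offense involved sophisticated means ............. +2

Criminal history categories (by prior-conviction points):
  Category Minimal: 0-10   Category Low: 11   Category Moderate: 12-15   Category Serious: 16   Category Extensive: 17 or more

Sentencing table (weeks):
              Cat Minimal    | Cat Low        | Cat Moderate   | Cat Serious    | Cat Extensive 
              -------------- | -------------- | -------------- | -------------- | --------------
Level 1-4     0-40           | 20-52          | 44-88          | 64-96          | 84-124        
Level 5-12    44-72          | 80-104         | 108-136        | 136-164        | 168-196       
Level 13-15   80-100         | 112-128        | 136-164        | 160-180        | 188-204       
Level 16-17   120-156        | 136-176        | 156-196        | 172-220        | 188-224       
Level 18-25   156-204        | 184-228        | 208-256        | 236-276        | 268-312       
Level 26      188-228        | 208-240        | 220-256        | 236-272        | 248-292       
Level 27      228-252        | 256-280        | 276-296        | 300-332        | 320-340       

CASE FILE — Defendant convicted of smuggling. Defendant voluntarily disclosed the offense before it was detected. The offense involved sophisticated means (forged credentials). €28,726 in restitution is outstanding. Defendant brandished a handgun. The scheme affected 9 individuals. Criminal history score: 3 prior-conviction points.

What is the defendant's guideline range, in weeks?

44-72 weeks

Base offense level for smuggling: 4.
A1 applies (level before this adjustment is 4 < 19, so +1): 4 + 1 = 5.
A2 applies: 5 − 1 = 4.
A3 applies: 4 + 4 = 8.
A4 applies (level before this adjustment is 8 < 21, so +1): 8 + 1 = 9.
A5 applies: 9 + 2 = 11.
Final offense level: 11.
Criminal history: 3 prior points → Category Minimal (0-10).
Level 11 falls in the 5-12 band.
Grid: Level 5-12 × Category Minimal = 44-72 weeks.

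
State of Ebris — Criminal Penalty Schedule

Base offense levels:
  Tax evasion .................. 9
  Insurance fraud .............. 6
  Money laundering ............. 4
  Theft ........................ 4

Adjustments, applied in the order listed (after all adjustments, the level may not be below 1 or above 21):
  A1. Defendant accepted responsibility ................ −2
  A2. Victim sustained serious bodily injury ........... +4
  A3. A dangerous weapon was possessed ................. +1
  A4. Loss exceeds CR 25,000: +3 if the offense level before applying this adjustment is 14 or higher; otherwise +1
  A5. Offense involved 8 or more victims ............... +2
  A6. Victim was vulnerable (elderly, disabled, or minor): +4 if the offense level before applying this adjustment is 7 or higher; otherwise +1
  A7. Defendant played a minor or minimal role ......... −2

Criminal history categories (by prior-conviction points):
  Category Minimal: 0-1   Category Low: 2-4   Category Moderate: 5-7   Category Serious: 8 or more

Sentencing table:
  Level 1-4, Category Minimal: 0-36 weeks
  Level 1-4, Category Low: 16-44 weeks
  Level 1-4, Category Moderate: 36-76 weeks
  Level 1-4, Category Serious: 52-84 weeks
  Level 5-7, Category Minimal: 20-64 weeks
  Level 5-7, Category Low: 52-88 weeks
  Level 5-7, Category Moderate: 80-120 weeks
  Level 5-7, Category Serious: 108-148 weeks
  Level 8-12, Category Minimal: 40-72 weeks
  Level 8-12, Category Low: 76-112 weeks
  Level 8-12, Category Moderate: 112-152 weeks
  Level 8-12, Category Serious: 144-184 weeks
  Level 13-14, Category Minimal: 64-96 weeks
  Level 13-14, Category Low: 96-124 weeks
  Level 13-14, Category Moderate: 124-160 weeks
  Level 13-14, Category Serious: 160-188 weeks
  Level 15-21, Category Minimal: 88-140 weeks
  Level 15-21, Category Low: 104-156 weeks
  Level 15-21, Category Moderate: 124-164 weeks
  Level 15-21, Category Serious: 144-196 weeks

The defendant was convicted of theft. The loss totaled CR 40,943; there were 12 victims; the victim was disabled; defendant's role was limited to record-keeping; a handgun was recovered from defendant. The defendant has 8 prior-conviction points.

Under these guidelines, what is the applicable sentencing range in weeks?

144-184 weeks

Base offense level for theft: 4.
A1 does not apply.
A3 applies: 4 + 1 = 5.
A4 applies (level before this adjustment is 5 < 14, so +1): 5 + 1 = 6.
A5 applies: 6 + 2 = 8.
A6 applies (level before this adjustment is 8 ≥ 7, so +4): 8 + 4 = 12.
A7 applies: 12 − 2 = 10.
Final offense level: 10.
Criminal history: 8 prior points → Category Serious (8+).
Level 10 falls in the 8-12 band.
Grid: Level 8-12 × Category Serious = 144-184 weeks.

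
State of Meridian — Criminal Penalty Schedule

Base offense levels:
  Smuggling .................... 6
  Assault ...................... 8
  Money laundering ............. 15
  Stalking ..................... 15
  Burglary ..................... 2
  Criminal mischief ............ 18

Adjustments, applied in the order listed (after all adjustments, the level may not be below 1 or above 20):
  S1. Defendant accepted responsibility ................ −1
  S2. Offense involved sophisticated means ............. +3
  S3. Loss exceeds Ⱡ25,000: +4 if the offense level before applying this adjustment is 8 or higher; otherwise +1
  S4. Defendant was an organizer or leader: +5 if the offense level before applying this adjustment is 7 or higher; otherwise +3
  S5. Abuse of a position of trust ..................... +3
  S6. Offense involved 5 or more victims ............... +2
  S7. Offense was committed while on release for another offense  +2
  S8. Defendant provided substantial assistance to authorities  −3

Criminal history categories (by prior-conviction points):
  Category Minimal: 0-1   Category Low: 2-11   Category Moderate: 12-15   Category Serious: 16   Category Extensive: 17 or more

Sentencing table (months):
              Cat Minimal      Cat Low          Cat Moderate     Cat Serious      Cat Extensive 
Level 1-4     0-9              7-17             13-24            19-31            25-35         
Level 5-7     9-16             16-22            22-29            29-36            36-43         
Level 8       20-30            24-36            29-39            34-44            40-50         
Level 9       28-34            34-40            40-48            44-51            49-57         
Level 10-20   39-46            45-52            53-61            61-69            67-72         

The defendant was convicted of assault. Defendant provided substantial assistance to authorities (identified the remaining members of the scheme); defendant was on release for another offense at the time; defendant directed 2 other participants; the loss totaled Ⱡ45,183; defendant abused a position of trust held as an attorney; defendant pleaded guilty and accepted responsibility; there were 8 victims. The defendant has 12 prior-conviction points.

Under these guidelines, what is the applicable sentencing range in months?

53-61 months

Base offense level for assault: 8.
S1 applies: 8 − 1 = 7.
S2 does not apply.
S3 applies (level before this adjustment is 7 < 8, so +1): 7 + 1 = 8.
S4 applies (level before this adjustment is 8 ≥ 7, so +5): 8 + 5 = 13.
S5 applies: 13 + 3 = 16.
S6 applies: 16 + 2 = 18.
S7 applies: 18 + 2 = 20.
S8 applies: 20 − 3 = 17.
Final offense level: 17.
Criminal history: 12 prior points → Category Moderate (12-15).
Level 17 falls in the 10-20 band.
Grid: Level 10-20 × Category Moderate = 53-61 months.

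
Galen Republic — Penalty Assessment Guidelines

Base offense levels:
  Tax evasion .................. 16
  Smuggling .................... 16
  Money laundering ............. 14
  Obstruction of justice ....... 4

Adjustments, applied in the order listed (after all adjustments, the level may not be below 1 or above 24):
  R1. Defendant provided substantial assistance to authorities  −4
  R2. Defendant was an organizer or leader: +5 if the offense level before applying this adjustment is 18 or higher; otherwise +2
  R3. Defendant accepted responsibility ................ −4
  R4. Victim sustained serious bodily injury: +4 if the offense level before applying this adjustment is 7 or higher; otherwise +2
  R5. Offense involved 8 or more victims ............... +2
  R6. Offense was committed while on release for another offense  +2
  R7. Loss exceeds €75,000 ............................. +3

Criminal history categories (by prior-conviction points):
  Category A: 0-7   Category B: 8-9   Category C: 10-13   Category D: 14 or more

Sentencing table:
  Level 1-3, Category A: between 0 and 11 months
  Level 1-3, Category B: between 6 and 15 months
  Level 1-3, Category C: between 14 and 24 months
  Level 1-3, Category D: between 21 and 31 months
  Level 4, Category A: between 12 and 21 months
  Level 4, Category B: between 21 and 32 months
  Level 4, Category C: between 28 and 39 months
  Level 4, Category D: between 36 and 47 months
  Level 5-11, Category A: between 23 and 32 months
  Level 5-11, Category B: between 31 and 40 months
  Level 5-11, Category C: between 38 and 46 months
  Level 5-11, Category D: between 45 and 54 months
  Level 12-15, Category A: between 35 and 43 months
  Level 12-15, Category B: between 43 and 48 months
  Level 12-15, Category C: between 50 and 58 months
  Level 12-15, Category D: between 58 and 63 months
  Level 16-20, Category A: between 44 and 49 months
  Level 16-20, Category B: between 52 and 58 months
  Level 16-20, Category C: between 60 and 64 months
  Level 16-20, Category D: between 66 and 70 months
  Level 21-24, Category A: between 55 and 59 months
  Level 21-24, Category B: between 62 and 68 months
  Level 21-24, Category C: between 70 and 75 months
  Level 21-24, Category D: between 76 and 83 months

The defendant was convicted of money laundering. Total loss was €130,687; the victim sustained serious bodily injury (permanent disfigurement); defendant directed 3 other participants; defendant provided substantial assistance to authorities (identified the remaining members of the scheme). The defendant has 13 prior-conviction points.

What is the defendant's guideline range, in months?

Base offense level for money laundering: 14.
R1 applies: 14 − 4 = 10.
R2 applies (level before this adjustment is 10 < 18, so +2): 10 + 2 = 12.
R4 applies (level before this adjustment is 12 ≥ 7, so +4): 12 + 4 = 16.
R5 does not apply.
R7 applies: 16 + 3 = 19.
Final offense level: 19.
Criminal history: 13 prior points → Category C (10-13).
Level 19 falls in the 16-20 band.
Grid: Level 16-20 × Category C = 60-64 months.

60-64 months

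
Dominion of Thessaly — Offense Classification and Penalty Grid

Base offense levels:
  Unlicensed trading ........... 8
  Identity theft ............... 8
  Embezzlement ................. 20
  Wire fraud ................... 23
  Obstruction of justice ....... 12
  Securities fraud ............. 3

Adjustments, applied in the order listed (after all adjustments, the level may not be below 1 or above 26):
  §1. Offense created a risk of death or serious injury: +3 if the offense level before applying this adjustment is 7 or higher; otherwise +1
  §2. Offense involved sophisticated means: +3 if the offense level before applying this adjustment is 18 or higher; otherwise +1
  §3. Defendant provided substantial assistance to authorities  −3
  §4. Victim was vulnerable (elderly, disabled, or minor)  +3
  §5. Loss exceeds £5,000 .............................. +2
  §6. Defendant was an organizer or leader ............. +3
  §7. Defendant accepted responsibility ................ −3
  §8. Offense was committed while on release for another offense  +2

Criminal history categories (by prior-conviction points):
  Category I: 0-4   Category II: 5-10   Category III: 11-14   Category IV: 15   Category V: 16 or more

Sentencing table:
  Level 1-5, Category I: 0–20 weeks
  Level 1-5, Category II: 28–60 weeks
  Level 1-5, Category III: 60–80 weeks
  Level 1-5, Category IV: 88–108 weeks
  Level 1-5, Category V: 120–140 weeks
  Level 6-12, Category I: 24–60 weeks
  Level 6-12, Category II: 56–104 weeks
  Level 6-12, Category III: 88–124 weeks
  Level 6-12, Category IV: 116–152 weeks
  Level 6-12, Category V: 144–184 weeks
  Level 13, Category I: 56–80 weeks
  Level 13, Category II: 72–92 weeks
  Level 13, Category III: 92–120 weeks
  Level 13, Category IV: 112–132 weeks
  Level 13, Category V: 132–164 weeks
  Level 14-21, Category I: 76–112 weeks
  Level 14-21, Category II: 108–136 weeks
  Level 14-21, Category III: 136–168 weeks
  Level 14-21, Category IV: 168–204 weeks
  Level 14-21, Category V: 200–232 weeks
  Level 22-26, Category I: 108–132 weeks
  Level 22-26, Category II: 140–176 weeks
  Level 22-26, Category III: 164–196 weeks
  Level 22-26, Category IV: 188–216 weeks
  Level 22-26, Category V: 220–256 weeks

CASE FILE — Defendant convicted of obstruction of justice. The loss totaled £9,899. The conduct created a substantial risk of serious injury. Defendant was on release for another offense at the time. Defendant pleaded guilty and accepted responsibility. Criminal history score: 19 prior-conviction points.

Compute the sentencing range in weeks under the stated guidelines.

Base offense level for obstruction of justice: 12.
§1 applies (level before this adjustment is 12 ≥ 7, so +3): 12 + 3 = 15.
§3 does not apply.
§4 does not apply.
§5 applies: 15 + 2 = 17.
§7 applies: 17 − 3 = 14.
§8 applies: 14 + 2 = 16.
Final offense level: 16.
Criminal history: 19 prior points → Category V (16+).
Level 16 falls in the 14-21 band.
Grid: Level 14-21 × Category V = 200-232 weeks.

200-232 weeks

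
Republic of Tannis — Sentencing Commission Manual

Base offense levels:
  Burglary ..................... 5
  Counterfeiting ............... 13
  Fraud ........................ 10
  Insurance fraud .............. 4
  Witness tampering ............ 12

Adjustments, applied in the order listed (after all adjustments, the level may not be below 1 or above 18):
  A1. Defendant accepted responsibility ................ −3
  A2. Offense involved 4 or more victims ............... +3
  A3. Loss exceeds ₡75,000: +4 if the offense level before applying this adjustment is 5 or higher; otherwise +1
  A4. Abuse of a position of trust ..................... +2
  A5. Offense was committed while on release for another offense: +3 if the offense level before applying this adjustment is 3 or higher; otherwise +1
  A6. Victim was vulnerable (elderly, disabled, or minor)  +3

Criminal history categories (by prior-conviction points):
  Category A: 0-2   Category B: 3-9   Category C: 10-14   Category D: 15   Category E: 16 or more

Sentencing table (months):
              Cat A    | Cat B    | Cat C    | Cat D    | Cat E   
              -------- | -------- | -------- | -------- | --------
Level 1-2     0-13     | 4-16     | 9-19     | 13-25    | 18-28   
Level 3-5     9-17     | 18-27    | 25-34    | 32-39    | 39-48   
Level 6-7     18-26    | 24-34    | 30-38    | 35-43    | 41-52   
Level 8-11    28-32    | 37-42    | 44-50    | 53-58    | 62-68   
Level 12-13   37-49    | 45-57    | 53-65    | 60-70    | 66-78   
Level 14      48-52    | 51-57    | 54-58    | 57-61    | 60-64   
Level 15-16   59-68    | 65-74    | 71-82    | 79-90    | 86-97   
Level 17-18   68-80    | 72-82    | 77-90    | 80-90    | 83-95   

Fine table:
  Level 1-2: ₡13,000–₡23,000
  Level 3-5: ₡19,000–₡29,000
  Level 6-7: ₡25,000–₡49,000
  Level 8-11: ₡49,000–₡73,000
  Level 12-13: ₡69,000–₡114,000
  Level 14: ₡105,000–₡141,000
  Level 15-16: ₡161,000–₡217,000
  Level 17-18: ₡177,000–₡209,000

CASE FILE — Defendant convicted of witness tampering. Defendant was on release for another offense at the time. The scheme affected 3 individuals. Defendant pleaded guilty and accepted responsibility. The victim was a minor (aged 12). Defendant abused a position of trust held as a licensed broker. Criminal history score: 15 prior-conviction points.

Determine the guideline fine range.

₡177,000–₡209,000

Base offense level for witness tampering: 12.
A1 applies: 12 − 3 = 9.
A4 applies: 9 + 2 = 11.
A5 applies (level before this adjustment is 11 ≥ 3, so +3): 11 + 3 = 14.
A6 applies: 14 + 3 = 17.
Final offense level: 17.
Level 17 falls in the 17-18 band.
Fine table: Level 17-18 → ₡177,000–₡209,000.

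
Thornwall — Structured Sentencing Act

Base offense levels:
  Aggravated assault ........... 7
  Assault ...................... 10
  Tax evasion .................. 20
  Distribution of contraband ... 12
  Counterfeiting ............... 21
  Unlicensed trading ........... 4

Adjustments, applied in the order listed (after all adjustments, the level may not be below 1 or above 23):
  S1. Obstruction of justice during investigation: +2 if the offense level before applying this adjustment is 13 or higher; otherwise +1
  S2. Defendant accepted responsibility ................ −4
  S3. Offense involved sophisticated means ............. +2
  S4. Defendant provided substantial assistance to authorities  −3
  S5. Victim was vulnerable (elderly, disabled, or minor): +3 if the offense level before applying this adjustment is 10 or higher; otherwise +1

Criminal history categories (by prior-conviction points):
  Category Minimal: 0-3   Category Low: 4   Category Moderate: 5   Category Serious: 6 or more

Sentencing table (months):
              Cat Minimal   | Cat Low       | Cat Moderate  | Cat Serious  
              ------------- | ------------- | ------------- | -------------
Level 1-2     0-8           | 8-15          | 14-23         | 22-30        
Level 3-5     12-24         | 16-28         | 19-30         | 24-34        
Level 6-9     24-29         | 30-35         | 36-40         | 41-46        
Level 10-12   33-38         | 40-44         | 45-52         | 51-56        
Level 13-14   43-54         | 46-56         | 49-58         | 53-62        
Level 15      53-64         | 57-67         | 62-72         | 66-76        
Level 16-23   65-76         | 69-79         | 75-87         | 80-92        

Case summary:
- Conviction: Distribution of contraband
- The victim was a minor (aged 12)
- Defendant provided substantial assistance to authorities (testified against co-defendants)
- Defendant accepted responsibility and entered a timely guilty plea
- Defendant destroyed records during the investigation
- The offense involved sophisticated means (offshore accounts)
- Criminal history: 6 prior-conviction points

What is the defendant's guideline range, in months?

Base offense level for distribution of contraband: 12.
S1 applies (level before this adjustment is 12 < 13, so +1): 12 + 1 = 13.
S2 applies: 13 − 4 = 9.
S3 applies: 9 + 2 = 11.
S4 applies: 11 − 3 = 8.
S5 applies (level before this adjustment is 8 < 10, so +1): 8 + 1 = 9.
Final offense level: 9.
Criminal history: 6 prior points → Category Serious (6+).
Level 9 falls in the 6-9 band.
Grid: Level 6-9 × Category Serious = 41-46 months.

41-46 months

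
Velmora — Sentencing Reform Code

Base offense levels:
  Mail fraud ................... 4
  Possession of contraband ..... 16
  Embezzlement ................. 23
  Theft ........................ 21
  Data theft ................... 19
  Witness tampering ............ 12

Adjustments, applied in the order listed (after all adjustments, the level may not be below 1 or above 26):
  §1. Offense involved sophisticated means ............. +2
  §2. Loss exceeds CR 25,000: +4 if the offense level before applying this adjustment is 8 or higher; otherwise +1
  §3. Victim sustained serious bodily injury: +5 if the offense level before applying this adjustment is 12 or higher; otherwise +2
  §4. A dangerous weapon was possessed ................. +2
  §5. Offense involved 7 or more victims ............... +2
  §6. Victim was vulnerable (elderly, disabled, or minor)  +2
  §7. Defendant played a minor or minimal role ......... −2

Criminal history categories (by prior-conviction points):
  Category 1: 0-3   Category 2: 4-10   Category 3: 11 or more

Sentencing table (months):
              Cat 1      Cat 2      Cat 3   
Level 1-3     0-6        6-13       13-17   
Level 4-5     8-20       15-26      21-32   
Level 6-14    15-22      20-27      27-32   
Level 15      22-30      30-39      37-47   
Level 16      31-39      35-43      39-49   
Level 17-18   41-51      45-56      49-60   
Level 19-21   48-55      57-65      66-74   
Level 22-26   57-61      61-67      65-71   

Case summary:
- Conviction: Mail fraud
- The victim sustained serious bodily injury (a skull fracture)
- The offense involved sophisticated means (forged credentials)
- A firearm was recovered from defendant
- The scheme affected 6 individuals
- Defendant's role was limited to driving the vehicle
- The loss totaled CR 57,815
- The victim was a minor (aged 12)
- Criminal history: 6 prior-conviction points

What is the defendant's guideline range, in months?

20-27 months

Base offense level for mail fraud: 4.
§1 applies: 4 + 2 = 6.
§2 applies (level before this adjustment is 6 < 8, so +1): 6 + 1 = 7.
§3 applies (level before this adjustment is 7 < 12, so +2): 7 + 2 = 9.
§4 applies: 9 + 2 = 11.
§6 applies: 11 + 2 = 13.
§7 applies: 13 − 2 = 11.
Final offense level: 11.
Criminal history: 6 prior points → Category 2 (4-10).
Level 11 falls in the 6-14 band.
Grid: Level 6-14 × Category 2 = 20-27 months.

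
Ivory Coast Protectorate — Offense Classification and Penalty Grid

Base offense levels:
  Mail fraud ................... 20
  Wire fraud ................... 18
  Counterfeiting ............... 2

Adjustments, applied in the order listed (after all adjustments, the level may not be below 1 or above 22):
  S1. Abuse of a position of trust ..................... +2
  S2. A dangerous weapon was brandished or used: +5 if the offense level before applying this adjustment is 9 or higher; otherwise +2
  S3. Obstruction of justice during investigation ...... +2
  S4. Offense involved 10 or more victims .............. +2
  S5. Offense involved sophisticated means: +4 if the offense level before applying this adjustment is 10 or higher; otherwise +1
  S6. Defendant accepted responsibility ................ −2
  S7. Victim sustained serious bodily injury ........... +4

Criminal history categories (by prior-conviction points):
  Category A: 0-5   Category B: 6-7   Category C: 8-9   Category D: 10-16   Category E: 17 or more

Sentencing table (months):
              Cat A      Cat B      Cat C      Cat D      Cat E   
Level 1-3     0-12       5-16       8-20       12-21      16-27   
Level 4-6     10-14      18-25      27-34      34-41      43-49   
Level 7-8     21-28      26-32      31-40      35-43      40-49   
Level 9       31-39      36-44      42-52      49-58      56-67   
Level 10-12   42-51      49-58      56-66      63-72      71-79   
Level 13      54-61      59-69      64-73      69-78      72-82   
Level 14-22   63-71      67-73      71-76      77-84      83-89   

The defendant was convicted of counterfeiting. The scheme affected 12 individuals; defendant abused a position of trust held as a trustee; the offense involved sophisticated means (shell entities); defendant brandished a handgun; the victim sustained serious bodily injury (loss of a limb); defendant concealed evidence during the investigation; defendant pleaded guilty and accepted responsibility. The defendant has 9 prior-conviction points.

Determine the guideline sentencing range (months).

71-76 months

Base offense level for counterfeiting: 2.
S1 applies: 2 + 2 = 4.
S2 applies (level before this adjustment is 4 < 9, so +2): 4 + 2 = 6.
S3 applies: 6 + 2 = 8.
S4 applies: 8 + 2 = 10.
S5 applies (level before this adjustment is 10 ≥ 10, so +4): 10 + 4 = 14.
S6 applies: 14 − 2 = 12.
S7 applies: 12 + 4 = 16.
Final offense level: 16.
Criminal history: 9 prior points → Category C (8-9).
Level 16 falls in the 14-22 band.
Grid: Level 14-22 × Category C = 71-76 months.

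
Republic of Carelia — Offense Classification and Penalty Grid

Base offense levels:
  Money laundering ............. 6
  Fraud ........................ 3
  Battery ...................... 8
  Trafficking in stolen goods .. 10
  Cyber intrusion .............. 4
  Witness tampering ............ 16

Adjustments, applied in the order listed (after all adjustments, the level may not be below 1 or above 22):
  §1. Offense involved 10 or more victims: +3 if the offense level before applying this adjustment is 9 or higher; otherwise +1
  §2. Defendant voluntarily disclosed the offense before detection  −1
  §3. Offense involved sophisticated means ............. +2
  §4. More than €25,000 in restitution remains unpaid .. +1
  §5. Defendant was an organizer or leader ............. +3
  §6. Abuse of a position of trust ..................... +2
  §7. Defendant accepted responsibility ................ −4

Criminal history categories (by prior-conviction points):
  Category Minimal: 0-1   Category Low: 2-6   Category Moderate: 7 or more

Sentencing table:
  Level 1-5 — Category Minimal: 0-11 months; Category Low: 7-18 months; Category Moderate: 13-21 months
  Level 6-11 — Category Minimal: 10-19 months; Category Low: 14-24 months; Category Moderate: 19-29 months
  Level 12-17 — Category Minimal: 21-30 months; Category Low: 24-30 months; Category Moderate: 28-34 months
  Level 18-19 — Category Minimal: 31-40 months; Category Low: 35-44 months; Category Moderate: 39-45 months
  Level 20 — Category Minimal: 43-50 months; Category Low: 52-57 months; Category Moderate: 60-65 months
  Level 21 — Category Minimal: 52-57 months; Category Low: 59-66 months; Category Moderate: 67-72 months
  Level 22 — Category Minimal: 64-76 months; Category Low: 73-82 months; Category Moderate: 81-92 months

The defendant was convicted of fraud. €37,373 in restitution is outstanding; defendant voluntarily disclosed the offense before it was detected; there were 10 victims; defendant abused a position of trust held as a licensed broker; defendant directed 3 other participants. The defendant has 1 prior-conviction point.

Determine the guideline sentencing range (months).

Base offense level for fraud: 3.
§1 applies (level before this adjustment is 3 < 9, so +1): 3 + 1 = 4.
§2 applies: 4 − 1 = 3.
§3 does not apply.
§4 applies: 3 + 1 = 4.
§5 applies: 4 + 3 = 7.
§6 applies: 7 + 2 = 9.
§7 does not apply.
Final offense level: 9.
Criminal history: 1 prior point → Category Minimal (0-1).
Level 9 falls in the 6-11 band.
Grid: Level 6-11 × Category Minimal = 10-19 months.

10-19 months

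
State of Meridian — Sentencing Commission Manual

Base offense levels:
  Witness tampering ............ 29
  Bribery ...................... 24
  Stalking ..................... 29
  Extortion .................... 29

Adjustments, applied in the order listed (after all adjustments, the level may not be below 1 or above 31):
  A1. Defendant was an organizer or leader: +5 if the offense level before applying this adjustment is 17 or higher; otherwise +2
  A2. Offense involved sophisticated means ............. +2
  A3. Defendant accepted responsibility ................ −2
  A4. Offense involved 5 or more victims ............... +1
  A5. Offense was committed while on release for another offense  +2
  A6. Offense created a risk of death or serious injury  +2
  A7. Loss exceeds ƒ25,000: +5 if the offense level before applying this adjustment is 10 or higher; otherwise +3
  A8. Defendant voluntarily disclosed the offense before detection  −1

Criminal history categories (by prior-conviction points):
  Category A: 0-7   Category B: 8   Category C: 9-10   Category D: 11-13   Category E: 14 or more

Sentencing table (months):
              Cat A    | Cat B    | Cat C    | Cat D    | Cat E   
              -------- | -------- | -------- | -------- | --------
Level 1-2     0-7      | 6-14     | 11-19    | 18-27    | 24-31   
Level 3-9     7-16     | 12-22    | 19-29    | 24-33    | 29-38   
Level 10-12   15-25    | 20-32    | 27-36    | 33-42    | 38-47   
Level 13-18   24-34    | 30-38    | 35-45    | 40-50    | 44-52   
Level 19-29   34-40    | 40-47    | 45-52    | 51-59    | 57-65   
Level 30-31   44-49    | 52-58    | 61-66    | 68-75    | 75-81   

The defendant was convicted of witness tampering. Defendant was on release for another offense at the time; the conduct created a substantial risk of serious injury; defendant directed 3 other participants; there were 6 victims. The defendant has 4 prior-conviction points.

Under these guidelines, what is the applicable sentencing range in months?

44-49 months

Base offense level for witness tampering: 29.
A1 applies (level before this adjustment is 29 ≥ 17, so +5): 29 + 5 = 34.
A4 applies: 34 + 1 = 35.
A5 applies: 35 + 2 = 37.
A6 applies: 37 + 2 = 39.
A7 does not apply.
Level 39 exceeds the maximum of 31; capped at 31.
Final offense level: 31.
Criminal history: 4 prior points → Category A (0-7).
Level 31 falls in the 30-31 band.
Grid: Level 30-31 × Category A = 44-49 months.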